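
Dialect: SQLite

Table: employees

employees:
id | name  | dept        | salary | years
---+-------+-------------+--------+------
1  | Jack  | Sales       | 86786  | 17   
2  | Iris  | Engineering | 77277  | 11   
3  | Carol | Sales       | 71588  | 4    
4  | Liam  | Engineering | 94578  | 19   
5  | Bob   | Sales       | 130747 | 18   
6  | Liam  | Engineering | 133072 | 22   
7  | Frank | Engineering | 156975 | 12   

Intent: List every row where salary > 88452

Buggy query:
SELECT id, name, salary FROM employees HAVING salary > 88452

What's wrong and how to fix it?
Bug: This is a non-aggregate query (no GROUP BY, no aggregates), so in SQLite the HAVING clause is invalid here; a row-level condition belongs in WHERE

Fix: Use WHERE for row-level filtering

Corrected query:
SELECT id, name, salary FROM employees WHERE salary > 88452

Result:
id | name  | salary
---+-------+-------
4  | Liam  | 94578 
5  | Bob   | 130747
6  | Liam  | 133072
7  | Frank | 156975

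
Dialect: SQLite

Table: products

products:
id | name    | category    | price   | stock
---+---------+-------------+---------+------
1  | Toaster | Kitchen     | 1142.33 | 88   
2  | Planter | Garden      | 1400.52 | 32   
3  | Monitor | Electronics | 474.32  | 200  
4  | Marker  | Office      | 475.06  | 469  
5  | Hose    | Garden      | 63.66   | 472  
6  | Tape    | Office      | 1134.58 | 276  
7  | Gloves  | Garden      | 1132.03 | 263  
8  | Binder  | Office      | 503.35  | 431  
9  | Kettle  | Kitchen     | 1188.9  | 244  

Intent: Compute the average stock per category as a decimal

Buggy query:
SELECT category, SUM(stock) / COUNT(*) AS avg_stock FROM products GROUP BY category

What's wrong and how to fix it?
Bug: Both operands are integers, so '/' performs integer division and truncates

Fix: Cast one side to REAL so the division keeps the fractional part

Corrected query:
SELECT category, SUM(stock) * 1.0 / COUNT(*) AS avg_stock FROM products GROUP BY category

Result:
category    | avg_stock 
------------+-----------
Electronics | 200       
Garden      | 255.666667
Kitchen     | 166       
Office      | 392       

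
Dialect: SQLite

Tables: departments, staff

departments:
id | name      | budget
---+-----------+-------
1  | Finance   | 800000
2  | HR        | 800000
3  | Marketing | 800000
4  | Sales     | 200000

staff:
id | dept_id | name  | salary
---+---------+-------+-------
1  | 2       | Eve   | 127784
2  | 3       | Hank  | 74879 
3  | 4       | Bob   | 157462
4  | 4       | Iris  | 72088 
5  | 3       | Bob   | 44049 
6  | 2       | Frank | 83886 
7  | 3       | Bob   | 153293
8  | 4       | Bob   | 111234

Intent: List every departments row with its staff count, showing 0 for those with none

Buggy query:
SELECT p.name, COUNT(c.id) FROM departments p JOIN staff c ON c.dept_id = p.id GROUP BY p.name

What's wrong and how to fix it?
Bug: INNER JOIN drops departments rows that have no matching staff rows

Fix: Use LEFT JOIN so parents without children still appear (COUNT(c.id) gives 0)

Corrected query:
SELECT p.name, COUNT(c.id) FROM departments p LEFT JOIN staff c ON c.dept_id = p.id GROUP BY p.name

Result:
name      | COUNT(c.id)
----------+------------
Finance   | 0          
HR        | 2          
Marketing | 3          
Sales     | 3          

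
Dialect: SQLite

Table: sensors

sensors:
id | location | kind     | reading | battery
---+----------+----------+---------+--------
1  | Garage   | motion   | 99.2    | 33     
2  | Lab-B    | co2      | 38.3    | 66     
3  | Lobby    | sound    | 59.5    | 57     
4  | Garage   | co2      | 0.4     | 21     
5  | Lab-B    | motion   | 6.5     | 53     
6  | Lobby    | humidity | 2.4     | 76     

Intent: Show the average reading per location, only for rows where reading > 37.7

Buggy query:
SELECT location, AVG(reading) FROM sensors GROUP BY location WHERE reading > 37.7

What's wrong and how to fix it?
Bug: Row-level WHERE must come before GROUP BY in the clause order

Fix: Place WHERE between FROM and GROUP BY

Corrected query:
SELECT location, AVG(reading) FROM sensors WHERE reading > 37.7 GROUP BY location

Result:
location | AVG(reading)
---------+-------------
Garage   | 99.2        
Lab-B    | 38.3        
Lobby    | 59.5        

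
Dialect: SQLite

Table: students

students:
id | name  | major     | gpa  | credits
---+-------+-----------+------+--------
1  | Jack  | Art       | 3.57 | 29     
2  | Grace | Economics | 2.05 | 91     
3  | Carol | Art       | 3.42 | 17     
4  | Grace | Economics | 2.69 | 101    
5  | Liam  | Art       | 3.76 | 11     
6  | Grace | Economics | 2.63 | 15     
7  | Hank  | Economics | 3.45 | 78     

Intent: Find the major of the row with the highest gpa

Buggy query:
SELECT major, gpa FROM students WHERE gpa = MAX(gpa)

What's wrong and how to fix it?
Bug: MAX(gpa) is an aggregate and cannot be used directly in WHERE

Fix: Use a subquery: WHERE gpa = (SELECT MAX(gpa) FROM students)

Corrected query:
SELECT major, gpa FROM students WHERE gpa = (SELECT MAX(gpa) FROM students)

Result:
major | gpa 
------+-----
Art   | 3.76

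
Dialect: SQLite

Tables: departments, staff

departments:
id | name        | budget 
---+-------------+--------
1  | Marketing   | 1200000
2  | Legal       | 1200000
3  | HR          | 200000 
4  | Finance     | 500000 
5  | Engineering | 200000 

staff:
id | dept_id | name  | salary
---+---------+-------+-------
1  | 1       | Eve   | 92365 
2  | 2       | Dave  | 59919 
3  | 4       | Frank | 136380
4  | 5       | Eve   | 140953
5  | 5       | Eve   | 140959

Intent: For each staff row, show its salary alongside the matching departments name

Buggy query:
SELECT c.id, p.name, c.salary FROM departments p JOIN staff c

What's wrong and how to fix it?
Bug: Missing join condition: each staff row is matched to all departments rows instead of just its own

Fix: Specify the join condition linking the foreign key to the parent id

Corrected query:
SELECT c.id, p.name, c.salary FROM departments p JOIN staff c ON c.dept_id = p.id

Result:
id | name        | salary
---+-------------+-------
1  | Marketing   | 92365 
2  | Legal       | 59919 
3  | Finance     | 136380
4  | Engineering | 140953
5  | Engineering | 140959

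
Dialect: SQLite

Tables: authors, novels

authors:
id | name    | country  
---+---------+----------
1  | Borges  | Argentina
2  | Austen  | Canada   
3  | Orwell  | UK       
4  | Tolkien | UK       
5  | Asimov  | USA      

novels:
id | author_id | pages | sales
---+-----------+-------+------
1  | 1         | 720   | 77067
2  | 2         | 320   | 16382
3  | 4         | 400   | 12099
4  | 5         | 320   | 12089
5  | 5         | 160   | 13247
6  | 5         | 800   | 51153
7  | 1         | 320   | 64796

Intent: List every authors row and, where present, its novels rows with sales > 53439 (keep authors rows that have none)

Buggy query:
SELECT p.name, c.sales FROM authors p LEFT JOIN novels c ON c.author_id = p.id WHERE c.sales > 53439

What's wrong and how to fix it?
Bug: Filtering c.sales in WHERE discards the NULL rows produced by LEFT JOIN, turning it into an inner join

Fix: Move the right-table condition into the ON clause so unmatched parents are kept

Corrected query:
SELECT p.name, c.sales FROM authors p LEFT JOIN novels c ON c.author_id = p.id AND c.sales > 53439

Result:
name    | sales
--------+------
Borges  | 64796
Borges  | 77067
Austen  | NULL 
Orwell  | NULL 
Tolkien | NULL 
Asimov  | NULL 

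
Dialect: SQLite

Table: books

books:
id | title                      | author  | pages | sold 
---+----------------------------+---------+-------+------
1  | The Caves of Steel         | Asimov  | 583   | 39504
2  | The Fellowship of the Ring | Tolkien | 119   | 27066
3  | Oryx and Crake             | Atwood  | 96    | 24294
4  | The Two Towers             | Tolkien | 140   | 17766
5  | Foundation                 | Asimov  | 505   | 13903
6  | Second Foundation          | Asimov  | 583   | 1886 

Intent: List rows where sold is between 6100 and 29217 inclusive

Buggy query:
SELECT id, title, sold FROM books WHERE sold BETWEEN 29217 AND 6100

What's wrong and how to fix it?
Bug: BETWEEN expects the lower bound first; with 29217 AND 6100 the range is empty

Fix: Swap the bounds so the smaller value comes first

Corrected query:
SELECT id, title, sold FROM books WHERE sold BETWEEN 6100 AND 29217

Result:
id | title                      | sold 
---+----------------------------+------
2  | The Fellowship of the Ring | 27066
3  | Oryx and Crake             | 24294
4  | The Two Towers             | 17766
5  | Foundation                 | 13903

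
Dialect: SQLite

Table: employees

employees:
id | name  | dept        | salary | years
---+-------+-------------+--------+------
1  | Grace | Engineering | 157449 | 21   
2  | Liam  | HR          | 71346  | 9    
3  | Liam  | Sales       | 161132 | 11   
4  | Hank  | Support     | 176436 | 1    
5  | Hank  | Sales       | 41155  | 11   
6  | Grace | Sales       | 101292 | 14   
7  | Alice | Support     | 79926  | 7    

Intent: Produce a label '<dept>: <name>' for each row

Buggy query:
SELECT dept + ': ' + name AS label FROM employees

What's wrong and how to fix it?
Bug: '+' is numeric addition; on text columns SQLite converts them to 0 instead of concatenating

Fix: Replace + with || to concatenate text

Corrected query:
SELECT dept || ': ' || name AS label FROM employees

Result:
label             
------------------
Engineering: Grace
HR: Liam          
Sales: Liam       
Support: Hank     
Sales: Hank       
Sales: Grace      
Support: Alice    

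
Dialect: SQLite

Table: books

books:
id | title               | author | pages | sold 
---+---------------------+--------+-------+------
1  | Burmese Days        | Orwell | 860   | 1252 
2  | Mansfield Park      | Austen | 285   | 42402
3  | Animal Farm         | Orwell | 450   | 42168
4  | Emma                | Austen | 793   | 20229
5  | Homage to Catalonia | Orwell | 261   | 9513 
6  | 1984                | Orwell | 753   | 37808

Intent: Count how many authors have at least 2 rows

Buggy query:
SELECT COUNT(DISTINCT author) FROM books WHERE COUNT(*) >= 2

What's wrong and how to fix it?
Bug: COUNT(*) cannot appear in WHERE; the per-group count doesn't exist yet

Fix: Use a subquery that GROUPs and filters with HAVING, then count its rows

Corrected query:
SELECT COUNT(*) FROM (SELECT author FROM books GROUP BY author HAVING COUNT(*) >= 2)

Result:
COUNT(*)
--------
2       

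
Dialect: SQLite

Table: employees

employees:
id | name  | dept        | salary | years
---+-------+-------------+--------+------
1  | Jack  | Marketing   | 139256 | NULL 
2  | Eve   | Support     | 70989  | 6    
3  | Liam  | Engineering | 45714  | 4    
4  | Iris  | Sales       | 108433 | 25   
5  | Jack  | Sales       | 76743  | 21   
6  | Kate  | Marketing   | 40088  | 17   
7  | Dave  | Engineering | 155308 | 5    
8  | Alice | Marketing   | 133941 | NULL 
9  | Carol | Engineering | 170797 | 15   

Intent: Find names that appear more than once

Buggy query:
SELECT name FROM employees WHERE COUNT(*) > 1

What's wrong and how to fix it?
Bug: WHERE can't reference COUNT(*); aggregates are computed after WHERE

Fix: Group first, then use HAVING for the count condition

Corrected query:
SELECT name FROM employees GROUP BY name HAVING COUNT(*) > 1

Result:
name
----
Jack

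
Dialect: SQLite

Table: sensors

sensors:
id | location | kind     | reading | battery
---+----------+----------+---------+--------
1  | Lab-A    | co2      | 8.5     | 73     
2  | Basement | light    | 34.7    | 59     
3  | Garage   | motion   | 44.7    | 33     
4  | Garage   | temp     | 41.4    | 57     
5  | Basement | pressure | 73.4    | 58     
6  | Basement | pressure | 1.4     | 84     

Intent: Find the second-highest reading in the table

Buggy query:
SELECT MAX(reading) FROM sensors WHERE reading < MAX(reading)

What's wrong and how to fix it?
Bug: MAX(reading) on the right of the comparison is an aggregate-in-WHERE error

Fix: Put the inner MAX in a scalar subquery

Corrected query:
SELECT MAX(reading) FROM sensors WHERE reading < (SELECT MAX(reading) FROM sensors)

Result:
MAX(reading)
------------
44.7        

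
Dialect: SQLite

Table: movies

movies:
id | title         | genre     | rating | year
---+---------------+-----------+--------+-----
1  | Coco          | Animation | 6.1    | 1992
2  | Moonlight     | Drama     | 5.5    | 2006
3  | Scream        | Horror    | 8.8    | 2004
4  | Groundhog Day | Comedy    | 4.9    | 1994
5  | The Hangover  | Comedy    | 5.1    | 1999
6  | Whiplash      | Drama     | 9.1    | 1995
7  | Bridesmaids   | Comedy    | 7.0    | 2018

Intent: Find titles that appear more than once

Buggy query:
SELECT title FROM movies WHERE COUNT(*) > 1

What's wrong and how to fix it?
Bug: WHERE can't reference COUNT(*); aggregates are computed after WHERE

Fix: GROUP BY title, then filter groups with HAVING COUNT(*) > 1

Corrected query:
SELECT title FROM movies GROUP BY title HAVING COUNT(*) > 1

Result:
(no rows)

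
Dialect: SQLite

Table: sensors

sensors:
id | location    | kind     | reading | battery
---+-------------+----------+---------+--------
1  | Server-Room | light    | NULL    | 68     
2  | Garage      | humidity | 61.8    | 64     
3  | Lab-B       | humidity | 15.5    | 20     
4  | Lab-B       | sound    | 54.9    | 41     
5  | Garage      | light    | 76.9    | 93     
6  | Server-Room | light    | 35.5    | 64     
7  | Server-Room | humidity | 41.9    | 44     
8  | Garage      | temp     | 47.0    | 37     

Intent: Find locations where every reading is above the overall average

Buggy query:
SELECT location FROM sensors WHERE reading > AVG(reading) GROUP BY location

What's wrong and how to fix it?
Bug: AVG() is an aggregate; it can't sit directly in WHERE

Fix: Compute the overall average in a scalar subquery and compare each group's MIN against it in HAVING

Corrected query:
SELECT location FROM sensors GROUP BY location HAVING MIN(reading) > (SELECT AVG(reading) FROM sensors)

Result:
(no rows)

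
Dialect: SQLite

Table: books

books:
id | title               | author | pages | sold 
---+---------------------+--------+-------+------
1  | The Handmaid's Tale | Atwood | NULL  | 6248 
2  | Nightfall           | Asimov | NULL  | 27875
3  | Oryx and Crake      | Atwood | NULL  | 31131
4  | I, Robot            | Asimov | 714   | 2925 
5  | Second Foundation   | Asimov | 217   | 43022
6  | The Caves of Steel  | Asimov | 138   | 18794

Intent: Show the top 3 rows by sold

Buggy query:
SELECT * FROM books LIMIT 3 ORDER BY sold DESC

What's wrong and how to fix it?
Bug: ORDER BY cannot follow LIMIT; LIMIT is the final clause

Fix: Swap the clauses: ORDER BY first, then LIMIT

Corrected query:
SELECT * FROM books ORDER BY sold DESC LIMIT 3

Result:
id | title             | author | pages | sold 
---+-------------------+--------+-------+------
5  | Second Foundation | Asimov | 217   | 43022
3  | Oryx and Crake    | Atwood | NULL  | 31131
2  | Nightfall         | Asimov | NULL  | 27875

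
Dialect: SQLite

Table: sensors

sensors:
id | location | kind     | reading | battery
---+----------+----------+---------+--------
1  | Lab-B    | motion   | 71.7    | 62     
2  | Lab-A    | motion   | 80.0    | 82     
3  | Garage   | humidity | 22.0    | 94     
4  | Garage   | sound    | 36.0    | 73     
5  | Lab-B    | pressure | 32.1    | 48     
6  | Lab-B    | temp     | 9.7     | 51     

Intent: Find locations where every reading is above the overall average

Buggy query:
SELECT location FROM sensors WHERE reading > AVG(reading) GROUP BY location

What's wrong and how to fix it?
Bug: AVG() is an aggregate; it can't sit directly in WHERE

Fix: Use a subquery for AVG and a HAVING MIN(...) filter so the condition holds for every row in the group

Corrected query:
SELECT location FROM sensors GROUP BY location HAVING MIN(reading) > (SELECT AVG(reading) FROM sensors)

Result:
location
--------
Lab-A   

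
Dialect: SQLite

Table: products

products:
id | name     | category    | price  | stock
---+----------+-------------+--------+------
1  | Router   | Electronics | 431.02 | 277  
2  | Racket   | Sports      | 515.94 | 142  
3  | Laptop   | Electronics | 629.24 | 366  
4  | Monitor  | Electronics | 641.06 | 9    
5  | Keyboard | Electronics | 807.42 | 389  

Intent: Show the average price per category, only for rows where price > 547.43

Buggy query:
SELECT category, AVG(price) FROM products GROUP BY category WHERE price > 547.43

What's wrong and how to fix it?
Bug: WHERE cannot follow GROUP BY

Fix: Move the WHERE clause before GROUP BY

Corrected query:
SELECT category, AVG(price) FROM products WHERE price > 547.43 GROUP BY category

Result:
category    | AVG(price)
------------+-----------
Electronics | 692.573333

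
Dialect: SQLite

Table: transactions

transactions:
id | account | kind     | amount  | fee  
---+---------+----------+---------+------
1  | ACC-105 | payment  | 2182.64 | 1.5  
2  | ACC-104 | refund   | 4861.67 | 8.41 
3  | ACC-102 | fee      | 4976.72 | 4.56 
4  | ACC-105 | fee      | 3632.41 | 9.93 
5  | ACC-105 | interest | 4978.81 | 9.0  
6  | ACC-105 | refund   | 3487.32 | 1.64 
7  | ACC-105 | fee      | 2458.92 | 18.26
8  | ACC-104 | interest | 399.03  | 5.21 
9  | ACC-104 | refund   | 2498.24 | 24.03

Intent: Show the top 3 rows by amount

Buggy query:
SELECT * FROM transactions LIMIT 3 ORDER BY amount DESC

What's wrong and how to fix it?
Bug: ORDER BY cannot follow LIMIT; LIMIT is the final clause

Fix: Swap the clauses: ORDER BY first, then LIMIT

Corrected query:
SELECT * FROM transactions ORDER BY amount DESC LIMIT 3

Result:
id | account | kind     | amount  | fee 
---+---------+----------+---------+-----
5  | ACC-105 | interest | 4978.81 | 9   
3  | ACC-102 | fee      | 4976.72 | 4.56
2  | ACC-104 | refund   | 4861.67 | 8.41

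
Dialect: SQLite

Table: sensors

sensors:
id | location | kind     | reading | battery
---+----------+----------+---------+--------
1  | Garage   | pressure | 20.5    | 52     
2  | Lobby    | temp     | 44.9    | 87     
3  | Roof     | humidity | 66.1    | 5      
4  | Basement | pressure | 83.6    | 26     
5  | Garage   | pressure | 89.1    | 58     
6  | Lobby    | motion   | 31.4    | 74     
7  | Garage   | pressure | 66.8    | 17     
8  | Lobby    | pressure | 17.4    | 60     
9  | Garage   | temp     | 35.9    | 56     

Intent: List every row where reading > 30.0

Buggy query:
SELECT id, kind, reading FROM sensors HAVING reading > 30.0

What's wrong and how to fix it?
Bug: HAVING filters the output of aggregation, but this query has no GROUP BY and no aggregate functions, so SQLite rejects it (HAVING clause on a non-aggregate query); the condition here is per row

Fix: Replace HAVING with WHERE since the condition applies to individual rows

Corrected query:
SELECT id, kind, reading FROM sensors WHERE reading > 30.0

Result:
id | kind     | reading
---+----------+--------
2  | temp     | 44.9   
3  | humidity | 66.1   
4  | pressure | 83.6   
5  | pressure | 89.1   
6  | motion   | 31.4   
7  | pressure | 66.8   
9  | temp     | 35.9   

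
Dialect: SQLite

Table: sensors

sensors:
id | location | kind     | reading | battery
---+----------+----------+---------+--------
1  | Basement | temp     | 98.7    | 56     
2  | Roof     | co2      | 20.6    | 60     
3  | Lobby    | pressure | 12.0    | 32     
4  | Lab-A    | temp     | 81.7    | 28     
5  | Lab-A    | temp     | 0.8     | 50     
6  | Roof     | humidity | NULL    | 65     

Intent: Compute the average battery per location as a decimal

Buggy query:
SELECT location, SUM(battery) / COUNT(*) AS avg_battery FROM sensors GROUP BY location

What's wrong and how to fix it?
Bug: SUM(battery) and COUNT(*) are both integers; the division truncates the fractional part

Fix: Multiply by 1.0 (or CAST to REAL) to force floating-point division

Corrected query:
SELECT location, SUM(battery) * 1.0 / COUNT(*) AS avg_battery FROM sensors GROUP BY location

Result:
location | avg_battery
---------+------------
Basement | 56         
Lab-A    | 39         
Lobby    | 32         
Roof     | 62.5       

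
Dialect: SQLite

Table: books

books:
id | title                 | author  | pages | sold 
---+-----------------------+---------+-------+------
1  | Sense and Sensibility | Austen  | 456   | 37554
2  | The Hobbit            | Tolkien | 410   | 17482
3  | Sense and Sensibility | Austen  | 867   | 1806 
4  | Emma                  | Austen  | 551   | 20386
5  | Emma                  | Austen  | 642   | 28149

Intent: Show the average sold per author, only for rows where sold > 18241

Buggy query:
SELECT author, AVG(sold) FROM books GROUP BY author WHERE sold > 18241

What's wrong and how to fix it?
Bug: Row-level WHERE must come before GROUP BY in the clause order

Fix: Place WHERE between FROM and GROUP BY

Corrected query:
SELECT author, AVG(sold) FROM books WHERE sold > 18241 GROUP BY author

Result:
author | AVG(sold)   
-------+-------------
Austen | 28696.333333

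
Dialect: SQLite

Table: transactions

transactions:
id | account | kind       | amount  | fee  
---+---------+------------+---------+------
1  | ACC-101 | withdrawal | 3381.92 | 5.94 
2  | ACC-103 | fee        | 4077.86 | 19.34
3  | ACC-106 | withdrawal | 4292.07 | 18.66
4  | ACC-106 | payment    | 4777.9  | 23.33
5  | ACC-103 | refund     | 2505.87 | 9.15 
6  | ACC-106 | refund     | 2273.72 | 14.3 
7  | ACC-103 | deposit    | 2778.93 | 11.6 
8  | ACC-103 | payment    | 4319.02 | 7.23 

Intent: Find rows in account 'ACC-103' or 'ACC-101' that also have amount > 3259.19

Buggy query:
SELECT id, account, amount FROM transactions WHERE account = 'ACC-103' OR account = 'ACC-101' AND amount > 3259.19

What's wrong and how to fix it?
Bug: AND binds tighter than OR, so this parses as account = 'ACC-103' OR (account = 'ACC-101' AND amount > 3259.19)

Fix: Add parentheses around the OR so the AND applies to both alternatives

Corrected query:
SELECT id, account, amount FROM transactions WHERE (account = 'ACC-103' OR account = 'ACC-101') AND amount > 3259.19

Result:
id | account | amount 
---+---------+--------
1  | ACC-101 | 3381.92
2  | ACC-103 | 4077.86
8  | ACC-103 | 4319.02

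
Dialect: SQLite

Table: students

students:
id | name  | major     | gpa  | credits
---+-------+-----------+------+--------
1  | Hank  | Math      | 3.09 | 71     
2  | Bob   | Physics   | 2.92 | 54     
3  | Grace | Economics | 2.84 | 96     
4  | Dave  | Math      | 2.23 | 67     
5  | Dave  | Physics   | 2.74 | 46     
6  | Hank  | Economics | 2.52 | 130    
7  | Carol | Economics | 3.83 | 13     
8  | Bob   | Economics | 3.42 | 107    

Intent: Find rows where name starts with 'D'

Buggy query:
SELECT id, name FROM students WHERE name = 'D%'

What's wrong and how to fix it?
Bug: Wildcards only work with LIKE; '=' treats '%' as a literal character

Fix: Replace '=' with LIKE so 'D%' is treated as a pattern

Corrected query:
SELECT id, name FROM students WHERE name LIKE 'D%'

Result:
id | name
---+-----
4  | Dave
5  | Dave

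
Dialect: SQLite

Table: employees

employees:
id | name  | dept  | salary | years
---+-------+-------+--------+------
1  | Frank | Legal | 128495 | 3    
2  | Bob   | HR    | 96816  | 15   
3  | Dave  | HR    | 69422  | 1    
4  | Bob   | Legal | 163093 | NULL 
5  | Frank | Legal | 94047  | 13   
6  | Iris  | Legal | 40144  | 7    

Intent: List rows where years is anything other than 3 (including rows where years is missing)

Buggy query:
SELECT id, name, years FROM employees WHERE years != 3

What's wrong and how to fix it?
Bug: 'years != 3' is unknown when years is NULL, so NULL rows are silently excluded

Fix: Handle NULL separately with IS NULL alongside the inequality

Corrected query:
SELECT id, name, years FROM employees WHERE years != 3 OR years IS NULL

Result:
id | name  | years
---+-------+------
2  | Bob   | 15   
3  | Dave  | 1    
4  | Bob   | NULL 
5  | Frank | 13   
6  | Iris  | 7    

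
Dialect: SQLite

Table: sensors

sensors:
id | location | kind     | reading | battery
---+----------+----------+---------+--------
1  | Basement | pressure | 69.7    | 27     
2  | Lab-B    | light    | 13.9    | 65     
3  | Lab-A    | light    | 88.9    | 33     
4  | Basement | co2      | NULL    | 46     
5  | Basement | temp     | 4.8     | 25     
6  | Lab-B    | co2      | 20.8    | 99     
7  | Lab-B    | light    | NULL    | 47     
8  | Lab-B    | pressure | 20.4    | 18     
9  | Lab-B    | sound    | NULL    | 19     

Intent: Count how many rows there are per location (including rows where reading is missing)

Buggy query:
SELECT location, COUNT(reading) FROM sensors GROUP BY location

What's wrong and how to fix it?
Bug: COUNT(reading) skips NULLs, so groups with missing reading are undercounted

Fix: Replace COUNT(reading) with COUNT(*)

Corrected query:
SELECT location, COUNT(*) FROM sensors GROUP BY location

Result:
location | COUNT(*)
---------+---------
Basement | 3       
Lab-A    | 1       
Lab-B    | 5       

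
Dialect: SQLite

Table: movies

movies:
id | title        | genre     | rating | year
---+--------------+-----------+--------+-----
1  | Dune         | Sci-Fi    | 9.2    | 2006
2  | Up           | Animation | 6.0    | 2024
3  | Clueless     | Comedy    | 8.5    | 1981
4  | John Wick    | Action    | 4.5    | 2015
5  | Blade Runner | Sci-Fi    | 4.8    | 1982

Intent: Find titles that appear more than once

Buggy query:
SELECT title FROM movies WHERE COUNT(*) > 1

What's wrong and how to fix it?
Bug: WHERE can't reference COUNT(*); aggregates are computed after WHERE

Fix: Group first, then use HAVING for the count condition

Corrected query:
SELECT title FROM movies GROUP BY title HAVING COUNT(*) > 1

Result:
(no rows)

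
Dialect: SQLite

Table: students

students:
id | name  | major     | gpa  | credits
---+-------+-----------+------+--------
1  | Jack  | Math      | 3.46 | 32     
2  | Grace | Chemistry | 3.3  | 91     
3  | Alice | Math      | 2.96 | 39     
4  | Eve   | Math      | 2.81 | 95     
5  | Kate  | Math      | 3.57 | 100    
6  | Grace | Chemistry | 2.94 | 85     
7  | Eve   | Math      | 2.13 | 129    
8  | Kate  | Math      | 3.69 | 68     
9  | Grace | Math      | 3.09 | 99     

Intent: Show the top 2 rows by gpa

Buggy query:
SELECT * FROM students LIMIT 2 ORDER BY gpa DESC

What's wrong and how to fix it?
Bug: LIMIT must come after ORDER BY

Fix: Sort with ORDER BY, then apply LIMIT

Corrected query:
SELECT * FROM students ORDER BY gpa DESC LIMIT 2

Result:
id | name | major | gpa  | credits
---+------+-------+------+--------
8  | Kate | Math  | 3.69 | 68     
5  | Kate | Math  | 3.57 | 100    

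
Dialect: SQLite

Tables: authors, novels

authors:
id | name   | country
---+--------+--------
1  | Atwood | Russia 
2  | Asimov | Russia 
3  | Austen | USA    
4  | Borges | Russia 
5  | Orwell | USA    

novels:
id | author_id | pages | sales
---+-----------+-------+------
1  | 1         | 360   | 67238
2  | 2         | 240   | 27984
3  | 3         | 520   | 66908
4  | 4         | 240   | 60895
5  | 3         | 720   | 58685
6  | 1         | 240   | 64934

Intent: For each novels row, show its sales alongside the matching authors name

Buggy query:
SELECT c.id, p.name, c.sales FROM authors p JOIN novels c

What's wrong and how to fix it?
Bug: Missing join condition: each novels row is matched to all authors rows instead of just its own

Fix: Specify the join condition linking the foreign key to the parent id

Corrected query:
SELECT c.id, p.name, c.sales FROM authors p JOIN novels c ON c.author_id = p.id

Result:
id | name   | sales
---+--------+------
1  | Atwood | 67238
2  | Asimov | 27984
3  | Austen | 66908
4  | Borges | 60895
5  | Austen | 58685
6  | Atwood | 64934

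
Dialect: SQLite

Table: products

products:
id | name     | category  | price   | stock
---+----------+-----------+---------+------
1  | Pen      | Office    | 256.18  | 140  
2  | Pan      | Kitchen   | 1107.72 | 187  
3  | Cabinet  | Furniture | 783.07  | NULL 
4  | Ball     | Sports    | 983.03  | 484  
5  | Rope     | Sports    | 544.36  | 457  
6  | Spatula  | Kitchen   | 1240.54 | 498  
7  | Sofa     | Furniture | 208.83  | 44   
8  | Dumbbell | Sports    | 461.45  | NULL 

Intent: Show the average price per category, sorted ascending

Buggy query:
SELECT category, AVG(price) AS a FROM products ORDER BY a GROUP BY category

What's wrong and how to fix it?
Bug: GROUP BY must precede ORDER BY

Fix: Move ORDER BY to the end, after GROUP BY

Corrected query:
SELECT category, AVG(price) AS a FROM products GROUP BY category ORDER BY a

Result:
category  | a         
----------+-----------
Office    | 256.18    
Furniture | 495.95    
Sports    | 662.946667
Kitchen   | 1174.13   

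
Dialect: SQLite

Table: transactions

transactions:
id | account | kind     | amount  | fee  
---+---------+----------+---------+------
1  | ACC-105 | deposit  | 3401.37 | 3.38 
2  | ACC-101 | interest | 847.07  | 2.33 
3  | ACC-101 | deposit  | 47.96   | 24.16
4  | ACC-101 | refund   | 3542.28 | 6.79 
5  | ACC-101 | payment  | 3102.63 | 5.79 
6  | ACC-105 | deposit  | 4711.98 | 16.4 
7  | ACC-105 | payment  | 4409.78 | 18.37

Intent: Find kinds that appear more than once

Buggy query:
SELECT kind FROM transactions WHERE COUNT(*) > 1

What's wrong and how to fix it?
Bug: WHERE can't reference COUNT(*); aggregates are computed after WHERE

Fix: Group first, then use HAVING for the count condition

Corrected query:
SELECT kind FROM transactions GROUP BY kind HAVING COUNT(*) > 1

Result:
kind   
-------
deposit
payment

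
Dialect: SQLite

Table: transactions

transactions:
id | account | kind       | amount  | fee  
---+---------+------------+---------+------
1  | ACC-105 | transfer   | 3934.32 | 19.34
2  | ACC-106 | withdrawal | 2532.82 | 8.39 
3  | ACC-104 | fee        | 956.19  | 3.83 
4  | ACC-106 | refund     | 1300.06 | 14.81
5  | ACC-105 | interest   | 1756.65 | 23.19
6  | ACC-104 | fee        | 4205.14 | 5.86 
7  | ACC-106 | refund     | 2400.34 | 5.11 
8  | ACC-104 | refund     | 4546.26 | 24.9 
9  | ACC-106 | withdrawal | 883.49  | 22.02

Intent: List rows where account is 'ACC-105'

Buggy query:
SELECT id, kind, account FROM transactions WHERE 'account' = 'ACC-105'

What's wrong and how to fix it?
Bug: 'account' in single quotes is a string literal, not the column; the comparison is literal-vs-literal and never true

Fix: Reference the column as account without single quotes

Corrected query:
SELECT id, kind, account FROM transactions WHERE account = 'ACC-105'

Result:
id | kind     | account
---+----------+--------
1  | transfer | ACC-105
5  | interest | ACC-105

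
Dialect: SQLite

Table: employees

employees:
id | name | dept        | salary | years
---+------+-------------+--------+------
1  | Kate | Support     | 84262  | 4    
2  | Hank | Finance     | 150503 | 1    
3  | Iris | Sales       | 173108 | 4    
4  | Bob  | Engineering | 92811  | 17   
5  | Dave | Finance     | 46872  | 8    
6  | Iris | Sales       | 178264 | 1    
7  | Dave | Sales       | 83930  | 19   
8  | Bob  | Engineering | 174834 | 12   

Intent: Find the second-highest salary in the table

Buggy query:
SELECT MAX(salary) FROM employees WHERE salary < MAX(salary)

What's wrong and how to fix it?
Bug: The inner MAX is an aggregate inside WHERE, which is not allowed

Fix: Compute the overall MAX in a subquery, then take MAX of rows below it

Corrected query:
SELECT MAX(salary) FROM employees WHERE salary < (SELECT MAX(salary) FROM employees)

Result:
MAX(salary)
-----------
174834     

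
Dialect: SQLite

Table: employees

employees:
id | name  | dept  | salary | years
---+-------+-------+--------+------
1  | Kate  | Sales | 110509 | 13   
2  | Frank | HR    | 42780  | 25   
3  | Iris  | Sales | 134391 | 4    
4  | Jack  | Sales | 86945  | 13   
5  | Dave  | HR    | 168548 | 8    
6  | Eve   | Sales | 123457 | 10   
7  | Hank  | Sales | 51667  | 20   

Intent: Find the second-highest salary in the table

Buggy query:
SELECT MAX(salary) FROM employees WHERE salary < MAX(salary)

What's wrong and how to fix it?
Bug: The inner MAX is an aggregate inside WHERE, which is not allowed

Fix: Put the inner MAX in a scalar subquery

Corrected query:
SELECT MAX(salary) FROM employees WHERE salary < (SELECT MAX(salary) FROM employees)

Result:
MAX(salary)
-----------
134391     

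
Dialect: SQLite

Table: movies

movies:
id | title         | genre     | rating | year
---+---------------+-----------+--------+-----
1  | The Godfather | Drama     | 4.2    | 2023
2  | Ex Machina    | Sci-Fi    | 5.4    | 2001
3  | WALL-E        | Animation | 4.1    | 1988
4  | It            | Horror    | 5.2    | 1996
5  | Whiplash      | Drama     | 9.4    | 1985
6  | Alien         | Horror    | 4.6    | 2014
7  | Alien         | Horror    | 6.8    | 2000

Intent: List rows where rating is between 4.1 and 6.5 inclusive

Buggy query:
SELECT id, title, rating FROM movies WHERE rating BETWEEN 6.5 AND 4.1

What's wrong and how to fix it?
Bug: The bounds are reversed; BETWEEN a AND b requires a <= b to match anything

Fix: Write BETWEEN 4.1 AND 6.5

Corrected query:
SELECT id, title, rating FROM movies WHERE rating BETWEEN 4.1 AND 6.5

Result:
id | title         | rating
---+---------------+-------
1  | The Godfather | 4.2   
2  | Ex Machina    | 5.4   
3  | WALL-E        | 4.1   
4  | It            | 5.2   
6  | Alien         | 4.6   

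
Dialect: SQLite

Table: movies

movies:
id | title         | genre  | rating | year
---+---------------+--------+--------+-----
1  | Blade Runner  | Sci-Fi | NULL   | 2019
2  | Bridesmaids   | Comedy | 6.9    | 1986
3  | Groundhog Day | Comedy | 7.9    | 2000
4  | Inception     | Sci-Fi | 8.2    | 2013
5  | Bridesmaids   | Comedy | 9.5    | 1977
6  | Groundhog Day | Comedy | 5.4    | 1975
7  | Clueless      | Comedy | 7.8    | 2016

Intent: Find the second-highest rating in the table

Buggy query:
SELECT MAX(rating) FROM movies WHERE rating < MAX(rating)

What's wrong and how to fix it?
Bug: MAX(rating) on the right of the comparison is an aggregate-in-WHERE error

Fix: Compute the overall MAX in a subquery, then take MAX of rows below it

Corrected query:
SELECT MAX(rating) FROM movies WHERE rating < (SELECT MAX(rating) FROM movies)

Result:
MAX(rating)
-----------
8.2        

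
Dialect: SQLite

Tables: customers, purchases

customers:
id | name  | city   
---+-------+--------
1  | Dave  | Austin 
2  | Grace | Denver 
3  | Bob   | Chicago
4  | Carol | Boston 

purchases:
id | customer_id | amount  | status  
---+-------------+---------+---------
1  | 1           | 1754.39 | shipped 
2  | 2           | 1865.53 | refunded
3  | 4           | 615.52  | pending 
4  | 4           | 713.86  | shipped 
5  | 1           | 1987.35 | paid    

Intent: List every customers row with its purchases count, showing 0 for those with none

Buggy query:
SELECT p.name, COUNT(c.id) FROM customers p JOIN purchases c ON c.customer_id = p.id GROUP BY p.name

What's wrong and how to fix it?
Bug: An inner join excludes parents with zero children

Fix: Use LEFT JOIN so parents without children still appear (COUNT(c.id) gives 0)

Corrected query:
SELECT p.name, COUNT(c.id) FROM customers p LEFT JOIN purchases c ON c.customer_id = p.id GROUP BY p.name

Result:
name  | COUNT(c.id)
------+------------
Bob   | 0          
Carol | 2          
Dave  | 2          
Grace | 1          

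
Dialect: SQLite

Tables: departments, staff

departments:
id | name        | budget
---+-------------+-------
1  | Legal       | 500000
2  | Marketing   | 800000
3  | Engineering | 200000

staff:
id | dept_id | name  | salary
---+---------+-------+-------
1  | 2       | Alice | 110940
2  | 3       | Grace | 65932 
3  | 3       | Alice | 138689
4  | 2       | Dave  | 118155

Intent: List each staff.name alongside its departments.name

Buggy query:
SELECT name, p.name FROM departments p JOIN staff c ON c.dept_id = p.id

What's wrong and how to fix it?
Bug: Both tables have a 'name' column; the unqualified reference is ambiguous

Fix: Prefix ambiguous columns with the table alias

Corrected query:
SELECT c.name, p.name FROM departments p JOIN staff c ON c.dept_id = p.id

Result:
name  | name       
------+------------
Alice | Marketing  
Grace | Engineering
Alice | Engineering
Dave  | Marketing  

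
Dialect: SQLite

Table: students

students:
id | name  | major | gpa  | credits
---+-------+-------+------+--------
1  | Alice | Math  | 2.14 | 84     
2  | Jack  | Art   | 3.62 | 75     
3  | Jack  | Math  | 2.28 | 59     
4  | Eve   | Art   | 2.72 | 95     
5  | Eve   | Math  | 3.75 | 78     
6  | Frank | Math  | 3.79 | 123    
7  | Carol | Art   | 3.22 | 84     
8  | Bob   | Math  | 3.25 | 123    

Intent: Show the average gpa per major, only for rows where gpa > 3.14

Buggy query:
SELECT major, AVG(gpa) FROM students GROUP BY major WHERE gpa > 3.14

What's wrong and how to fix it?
Bug: WHERE cannot follow GROUP BY

Fix: Move the WHERE clause before GROUP BY

Corrected query:
SELECT major, AVG(gpa) FROM students WHERE gpa > 3.14 GROUP BY major

Result:
major | AVG(gpa)
------+---------
Art   | 3.42    
Math  | 3.596667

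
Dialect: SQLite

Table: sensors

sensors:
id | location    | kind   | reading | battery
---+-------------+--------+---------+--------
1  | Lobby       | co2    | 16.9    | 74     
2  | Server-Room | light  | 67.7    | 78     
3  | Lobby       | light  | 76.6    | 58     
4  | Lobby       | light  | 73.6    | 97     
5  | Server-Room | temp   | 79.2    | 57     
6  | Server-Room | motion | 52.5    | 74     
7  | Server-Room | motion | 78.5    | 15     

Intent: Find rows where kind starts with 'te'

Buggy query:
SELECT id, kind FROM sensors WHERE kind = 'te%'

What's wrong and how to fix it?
Bug: '=' compares the literal string including the % character; pattern matching needs LIKE

Fix: Use LIKE for wildcard pattern matching

Corrected query:
SELECT id, kind FROM sensors WHERE kind LIKE 'te%'

Result:
id | kind
---+-----
5  | temp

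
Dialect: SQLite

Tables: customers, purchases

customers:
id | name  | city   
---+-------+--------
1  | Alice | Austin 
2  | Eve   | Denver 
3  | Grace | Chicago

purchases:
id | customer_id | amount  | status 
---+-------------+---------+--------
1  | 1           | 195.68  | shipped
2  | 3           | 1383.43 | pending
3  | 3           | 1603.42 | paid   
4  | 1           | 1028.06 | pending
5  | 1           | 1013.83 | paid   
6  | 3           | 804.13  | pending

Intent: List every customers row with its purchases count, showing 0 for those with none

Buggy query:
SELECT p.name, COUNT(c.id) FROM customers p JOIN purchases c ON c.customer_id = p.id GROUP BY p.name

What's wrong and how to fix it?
Bug: INNER JOIN drops customers rows that have no matching purchases rows

Fix: Use LEFT JOIN so parents without children still appear (COUNT(c.id) gives 0)

Corrected query:
SELECT p.name, COUNT(c.id) FROM customers p LEFT JOIN purchases c ON c.customer_id = p.id GROUP BY p.name

Result:
name  | COUNT(c.id)
------+------------
Alice | 3          
Eve   | 0          
Grace | 3          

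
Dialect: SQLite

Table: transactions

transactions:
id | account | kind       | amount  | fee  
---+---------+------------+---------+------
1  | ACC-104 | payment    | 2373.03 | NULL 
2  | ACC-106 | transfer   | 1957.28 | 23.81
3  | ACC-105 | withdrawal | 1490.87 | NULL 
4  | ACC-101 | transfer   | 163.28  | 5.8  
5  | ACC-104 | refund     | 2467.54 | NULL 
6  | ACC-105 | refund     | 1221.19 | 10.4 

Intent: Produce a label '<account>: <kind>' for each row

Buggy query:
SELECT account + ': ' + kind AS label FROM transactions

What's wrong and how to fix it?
Bug: '+' is numeric addition; on text columns SQLite converts them to 0 instead of concatenating

Fix: Replace + with || to concatenate text

Corrected query:
SELECT account || ': ' || kind AS label FROM transactions

Result:
label              
-------------------
ACC-104: payment   
ACC-106: transfer  
ACC-105: withdrawal
ACC-101: transfer  
ACC-104: refund    
ACC-105: refund    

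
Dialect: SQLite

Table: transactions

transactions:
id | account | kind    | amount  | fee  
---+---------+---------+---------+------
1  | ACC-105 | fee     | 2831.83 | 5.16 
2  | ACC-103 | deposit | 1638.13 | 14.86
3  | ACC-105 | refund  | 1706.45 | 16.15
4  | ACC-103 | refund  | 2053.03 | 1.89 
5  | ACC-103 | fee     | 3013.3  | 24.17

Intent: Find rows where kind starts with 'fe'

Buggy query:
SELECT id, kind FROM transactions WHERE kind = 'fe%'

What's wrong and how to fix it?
Bug: '=' compares the literal string including the % character; pattern matching needs LIKE

Fix: Replace '=' with LIKE so 'fe%' is treated as a pattern

Corrected query:
SELECT id, kind FROM transactions WHERE kind LIKE 'fe%'

Result:
id | kind
---+-----
1  | fee 
5  | fee 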